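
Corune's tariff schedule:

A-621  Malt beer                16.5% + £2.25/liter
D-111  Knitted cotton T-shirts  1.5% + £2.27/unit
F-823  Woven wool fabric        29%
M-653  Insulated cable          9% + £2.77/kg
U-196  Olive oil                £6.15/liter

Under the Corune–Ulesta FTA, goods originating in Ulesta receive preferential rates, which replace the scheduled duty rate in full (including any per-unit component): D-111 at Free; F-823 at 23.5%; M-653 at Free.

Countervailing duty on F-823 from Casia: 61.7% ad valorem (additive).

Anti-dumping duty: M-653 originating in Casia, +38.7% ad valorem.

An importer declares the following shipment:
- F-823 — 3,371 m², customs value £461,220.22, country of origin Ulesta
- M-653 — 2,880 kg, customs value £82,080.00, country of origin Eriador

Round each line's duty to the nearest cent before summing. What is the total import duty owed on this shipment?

£123,751.55

Line 1 (F-823, Ulesta, 3,371 m², £461,220.22):
Base rate for F-823 is 29%.
Origin Ulesta qualifies under the Corune–Ulesta agreement and F-823 is covered: preferential rate 23.5% applies instead.
The additional-duty order on F-823 targets Casia, not Ulesta; it does not apply.
Duty = £461,220.22 × 23.5% = £108,386.75.
Line 2 (M-653, Eriador, 2,880 kg, £82,080.00):
Base rate for M-653 is 9% + £2.77/kg.
M-653 has an FTA preferential rate, but origin Eriador is not Ulesta; base rate stands.
The additional-duty order on M-653 targets Casia, not Eriador; it does not apply.
Duty = £82,080.00 × 9% + 2,880 × £2.77 = £15,364.80.
Total = £108,386.75 + £15,364.80 = £123,751.55.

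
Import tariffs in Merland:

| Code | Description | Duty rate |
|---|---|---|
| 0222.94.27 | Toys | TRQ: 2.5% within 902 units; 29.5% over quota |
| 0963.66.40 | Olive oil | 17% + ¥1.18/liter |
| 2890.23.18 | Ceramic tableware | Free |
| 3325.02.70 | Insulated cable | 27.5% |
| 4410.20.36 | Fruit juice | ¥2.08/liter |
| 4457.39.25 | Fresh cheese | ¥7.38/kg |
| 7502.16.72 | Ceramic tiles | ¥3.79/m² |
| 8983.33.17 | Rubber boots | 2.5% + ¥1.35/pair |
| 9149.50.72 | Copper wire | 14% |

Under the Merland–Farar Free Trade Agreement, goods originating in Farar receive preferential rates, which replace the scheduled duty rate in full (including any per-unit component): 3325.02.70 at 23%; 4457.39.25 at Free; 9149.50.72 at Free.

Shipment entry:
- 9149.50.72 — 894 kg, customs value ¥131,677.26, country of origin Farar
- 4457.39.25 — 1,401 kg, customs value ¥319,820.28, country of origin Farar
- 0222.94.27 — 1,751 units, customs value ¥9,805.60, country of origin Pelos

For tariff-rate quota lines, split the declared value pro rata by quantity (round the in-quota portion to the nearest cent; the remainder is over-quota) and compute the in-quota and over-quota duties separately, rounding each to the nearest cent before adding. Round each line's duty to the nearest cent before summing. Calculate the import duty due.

Line 1 (9149.50.72, Farar, 894 kg, ¥131,677.26):
Base rate for 9149.50.72 is 14%.
Origin Farar qualifies under the Merland–Farar agreement and 9149.50.72 is covered: preferential rate Free applies instead.
Duty = ¥131,677.26 × 0% = ¥0.00.
Line 2 (4457.39.25, Farar, 1,401 kg, ¥319,820.28):
Base rate for 4457.39.25 is ¥7.38/kg.
Origin Farar qualifies under the Merland–Farar agreement and 4457.39.25 is covered: preferential rate Free applies instead.
Duty = ¥319,820.28 × 0% = ¥0.00.
Line 3 (0222.94.27, Pelos, 1,751 units, ¥9,805.60):
Code 0222.94.27 is under a tariff-rate quota (threshold 902 units). In-quota: 902 units at 2.5%; over-quota: 849 units at 29.5%.
Pro-rata value split: in-quota = ¥9,805.60 × 902/1,751 = ¥5,051.20; over-quota = ¥9,805.60 − ¥5,051.20 = ¥4,754.40.
In-quota duty = ¥5,051.20 × 2.5% = ¥126.28. Over-quota duty = ¥4,754.40 × 29.5% = ¥1,402.55.
Line duty = ¥126.28 + ¥1,402.55 = ¥1,528.83.
Total = ¥0.00 + ¥0.00 + ¥1,528.83 = ¥1,528.83.

¥1,528.83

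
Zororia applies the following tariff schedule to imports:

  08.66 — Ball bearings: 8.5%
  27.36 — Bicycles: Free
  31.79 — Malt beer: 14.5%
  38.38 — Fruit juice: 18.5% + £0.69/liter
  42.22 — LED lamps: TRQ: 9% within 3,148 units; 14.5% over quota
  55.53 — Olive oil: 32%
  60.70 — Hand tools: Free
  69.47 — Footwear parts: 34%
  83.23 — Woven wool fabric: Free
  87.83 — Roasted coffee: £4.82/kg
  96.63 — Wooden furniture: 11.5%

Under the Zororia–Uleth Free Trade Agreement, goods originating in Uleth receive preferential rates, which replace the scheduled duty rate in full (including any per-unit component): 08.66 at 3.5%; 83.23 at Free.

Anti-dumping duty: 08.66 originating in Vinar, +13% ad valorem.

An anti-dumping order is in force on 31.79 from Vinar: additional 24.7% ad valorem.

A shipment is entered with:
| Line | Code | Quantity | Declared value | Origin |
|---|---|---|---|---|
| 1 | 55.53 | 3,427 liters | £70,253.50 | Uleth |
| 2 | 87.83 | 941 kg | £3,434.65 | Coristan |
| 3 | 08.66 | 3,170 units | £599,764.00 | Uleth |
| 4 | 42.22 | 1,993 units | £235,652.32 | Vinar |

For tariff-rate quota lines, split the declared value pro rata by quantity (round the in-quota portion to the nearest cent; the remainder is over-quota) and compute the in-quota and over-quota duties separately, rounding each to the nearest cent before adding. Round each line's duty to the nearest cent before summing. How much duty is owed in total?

£69,217.19

Line 1 (55.53, Uleth, 3,427 liters, £70,253.50):
Base rate for 55.53 is 32%.
Origin Uleth is the FTA partner but 55.53 is not on the preference list; base rate stands.
Duty = £70,253.50 × 32% = £22,481.12.
Line 2 (87.83, Coristan, 941 kg, £3,434.65):
Base rate for 87.83 is £4.82/kg.
Duty = 941 × £4.82 = £4,535.62.
Line 3 (08.66, Uleth, 3,170 units, £599,764.00):
Base rate for 08.66 is 8.5%.
Origin Uleth qualifies under the Zororia–Uleth agreement and 08.66 is covered: preferential rate 3.5% applies instead.
The additional-duty order on 08.66 targets Vinar, not Uleth; it does not apply.
Duty = £599,764.00 × 3.5% = £20,991.74.
Line 4 (42.22, Vinar, 1,993 units, £235,652.32):
Code 42.22 is under a tariff-rate quota (threshold 3,148 units). Quantity 1,993 units is within the quota, so the in-quota rate 9% applies to the full value.
Duty = £235,652.32 × 9% = £21,208.71.
Total = £22,481.12 + £4,535.62 + £20,991.74 + £21,208.71 = £69,217.19.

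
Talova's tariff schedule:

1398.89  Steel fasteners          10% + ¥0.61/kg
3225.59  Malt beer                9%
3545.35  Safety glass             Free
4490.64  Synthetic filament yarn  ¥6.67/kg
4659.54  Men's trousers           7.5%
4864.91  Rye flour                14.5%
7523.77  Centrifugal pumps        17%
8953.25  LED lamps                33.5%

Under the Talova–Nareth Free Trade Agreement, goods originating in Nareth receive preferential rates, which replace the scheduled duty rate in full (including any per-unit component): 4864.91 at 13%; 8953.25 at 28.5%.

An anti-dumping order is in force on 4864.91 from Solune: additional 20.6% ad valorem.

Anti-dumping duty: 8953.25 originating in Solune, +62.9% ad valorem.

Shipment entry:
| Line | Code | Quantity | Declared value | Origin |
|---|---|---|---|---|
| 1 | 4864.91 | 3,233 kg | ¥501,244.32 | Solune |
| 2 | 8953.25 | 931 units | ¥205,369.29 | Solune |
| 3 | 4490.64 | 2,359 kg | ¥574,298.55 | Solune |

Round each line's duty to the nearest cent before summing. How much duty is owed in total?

Line 1 (4864.91, Solune, 3,233 kg, ¥501,244.32):
Base rate for 4864.91 is 14.5%.
4864.91 has an FTA preferential rate, but origin Solune is not Nareth; base rate stands.
Additional duty on 4864.91 from Solune: +20.6%. Applied ad valorem rate: 14.5% + 20.6% = 35.1%.
Duty = ¥501,244.32 × 35.1% = ¥175,936.76.
Line 2 (8953.25, Solune, 931 units, ¥205,369.29):
Base rate for 8953.25 is 33.5%.
8953.25 has an FTA preferential rate, but origin Solune is not Nareth; base rate stands.
Additional duty on 8953.25 from Solune: +62.9%. Applied ad valorem rate: 33.5% + 62.9% = 96.4%.
Duty = ¥205,369.29 × 96.4% = ¥197,976.00.
Line 3 (4490.64, Solune, 2,359 kg, ¥574,298.55):
Base rate for 4490.64 is ¥6.67/kg.
Duty = 2,359 × ¥6.67 = ¥15,734.53.
Total = ¥175,936.76 + ¥197,976.00 + ¥15,734.53 = ¥389,647.29.

¥389,647.29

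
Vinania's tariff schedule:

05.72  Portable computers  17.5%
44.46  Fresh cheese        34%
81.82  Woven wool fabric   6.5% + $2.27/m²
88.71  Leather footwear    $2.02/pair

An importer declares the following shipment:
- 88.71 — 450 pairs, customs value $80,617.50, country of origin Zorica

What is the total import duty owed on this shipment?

Line 1 (88.71, Zorica, 450 pairs, $80,617.50):
Base rate for 88.71 is $2.02/pair.
Duty = 450 × $2.02 = $909.00.

$909.00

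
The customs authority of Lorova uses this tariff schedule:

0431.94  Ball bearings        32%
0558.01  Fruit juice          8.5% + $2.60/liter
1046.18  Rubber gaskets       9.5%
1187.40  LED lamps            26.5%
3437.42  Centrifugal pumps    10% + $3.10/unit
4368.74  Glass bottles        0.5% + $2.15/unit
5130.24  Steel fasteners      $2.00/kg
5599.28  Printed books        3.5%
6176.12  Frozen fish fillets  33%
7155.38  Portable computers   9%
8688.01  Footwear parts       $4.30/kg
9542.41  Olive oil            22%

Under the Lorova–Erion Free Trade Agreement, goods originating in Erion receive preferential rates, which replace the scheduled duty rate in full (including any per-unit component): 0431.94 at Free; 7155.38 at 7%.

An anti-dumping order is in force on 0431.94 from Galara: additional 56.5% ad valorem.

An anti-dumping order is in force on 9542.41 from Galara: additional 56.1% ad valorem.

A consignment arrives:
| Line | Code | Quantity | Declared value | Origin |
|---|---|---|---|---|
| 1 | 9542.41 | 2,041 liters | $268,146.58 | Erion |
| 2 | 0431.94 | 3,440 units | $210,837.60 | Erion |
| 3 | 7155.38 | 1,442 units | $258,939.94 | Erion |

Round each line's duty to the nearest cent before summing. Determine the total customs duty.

$77,118.05

Line 1 (9542.41, Erion, 2,041 liters, $268,146.58):
Base rate for 9542.41 is 22%.
Origin Erion is the FTA partner but 9542.41 is not on the preference list; base rate stands.
The additional-duty order on 9542.41 targets Galara, not Erion; it does not apply.
Duty = $268,146.58 × 22% = $58,992.25.
Line 2 (0431.94, Erion, 3,440 units, $210,837.60):
Base rate for 0431.94 is 32%.
Origin Erion qualifies under the Lorova–Erion agreement and 0431.94 is covered: preferential rate Free applies instead.
The additional-duty order on 0431.94 targets Galara, not Erion; it does not apply.
Duty = $210,837.60 × 0% = $0.00.
Line 3 (7155.38, Erion, 1,442 units, $258,939.94):
Base rate for 7155.38 is 9%.
Origin Erion qualifies under the Lorova–Erion agreement and 7155.38 is covered: preferential rate 7% applies instead.
Duty = $258,939.94 × 7% = $18,125.80.
Total = $58,992.25 + $0.00 + $18,125.80 = $77,118.05.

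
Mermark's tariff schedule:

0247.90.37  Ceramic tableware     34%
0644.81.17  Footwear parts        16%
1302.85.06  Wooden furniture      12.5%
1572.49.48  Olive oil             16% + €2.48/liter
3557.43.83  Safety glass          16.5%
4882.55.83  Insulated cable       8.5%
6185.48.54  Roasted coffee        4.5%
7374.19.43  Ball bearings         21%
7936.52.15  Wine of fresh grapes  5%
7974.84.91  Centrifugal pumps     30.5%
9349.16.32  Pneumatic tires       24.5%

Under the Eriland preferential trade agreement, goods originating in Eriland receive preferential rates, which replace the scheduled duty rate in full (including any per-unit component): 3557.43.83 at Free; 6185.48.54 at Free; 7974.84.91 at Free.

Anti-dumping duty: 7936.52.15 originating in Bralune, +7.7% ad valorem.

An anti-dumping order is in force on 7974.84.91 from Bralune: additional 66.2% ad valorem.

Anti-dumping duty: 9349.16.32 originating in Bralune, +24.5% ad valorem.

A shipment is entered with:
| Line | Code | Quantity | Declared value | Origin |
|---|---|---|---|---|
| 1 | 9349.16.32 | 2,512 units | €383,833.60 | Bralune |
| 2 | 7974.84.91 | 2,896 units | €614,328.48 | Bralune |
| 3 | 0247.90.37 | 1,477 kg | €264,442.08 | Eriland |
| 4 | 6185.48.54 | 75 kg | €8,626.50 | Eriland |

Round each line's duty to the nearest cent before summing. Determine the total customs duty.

€872,044.41

Line 1 (9349.16.32, Bralune, 2,512 units, €383,833.60):
Base rate for 9349.16.32 is 24.5%.
Additional duty on 9349.16.32 from Bralune: +24.5%. Applied ad valorem rate: 24.5% + 24.5% = 49%.
Duty = €383,833.60 × 49% = €188,078.46.
Line 2 (7974.84.91, Bralune, 2,896 units, €614,328.48):
Base rate for 7974.84.91 is 30.5%.
7974.84.91 has an FTA preferential rate, but origin Bralune is not Eriland; base rate stands.
Additional duty on 7974.84.91 from Bralune: +66.2%. Applied ad valorem rate: 30.5% + 66.2% = 96.7%.
Duty = €614,328.48 × 96.7% = €594,055.64.
Line 3 (0247.90.37, Eriland, 1,477 kg, €264,442.08):
Base rate for 0247.90.37 is 34%.
Origin Eriland is the FTA partner but 0247.90.37 is not on the preference list; base rate stands.
Duty = €264,442.08 × 34% = €89,910.31.
Line 4 (6185.48.54, Eriland, 75 kg, €8,626.50):
Base rate for 6185.48.54 is 4.5%.
Origin Eriland qualifies under the Mermark–Eriland agreement and 6185.48.54 is covered: preferential rate Free applies instead.
Duty = €8,626.50 × 0% = €0.00.
Total = €188,078.46 + €594,055.64 + €89,910.31 + €0.00 = €872,044.41.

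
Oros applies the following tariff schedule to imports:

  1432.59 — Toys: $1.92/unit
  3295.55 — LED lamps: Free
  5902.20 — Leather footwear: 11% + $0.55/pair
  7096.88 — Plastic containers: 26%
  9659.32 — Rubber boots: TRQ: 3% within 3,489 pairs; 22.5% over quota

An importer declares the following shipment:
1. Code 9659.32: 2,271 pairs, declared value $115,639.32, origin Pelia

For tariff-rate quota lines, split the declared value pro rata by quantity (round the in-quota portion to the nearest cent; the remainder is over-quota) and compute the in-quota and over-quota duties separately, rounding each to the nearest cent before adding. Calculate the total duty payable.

$3,469.18

Line 1 (9659.32, Pelia, 2,271 pairs, $115,639.32):
Code 9659.32 is under a tariff-rate quota (threshold 3,489 pairs). Quantity 2,271 pairs is within the quota, so the in-quota rate 3% applies to the full value.
Duty = $115,639.32 × 3% = $3,469.18.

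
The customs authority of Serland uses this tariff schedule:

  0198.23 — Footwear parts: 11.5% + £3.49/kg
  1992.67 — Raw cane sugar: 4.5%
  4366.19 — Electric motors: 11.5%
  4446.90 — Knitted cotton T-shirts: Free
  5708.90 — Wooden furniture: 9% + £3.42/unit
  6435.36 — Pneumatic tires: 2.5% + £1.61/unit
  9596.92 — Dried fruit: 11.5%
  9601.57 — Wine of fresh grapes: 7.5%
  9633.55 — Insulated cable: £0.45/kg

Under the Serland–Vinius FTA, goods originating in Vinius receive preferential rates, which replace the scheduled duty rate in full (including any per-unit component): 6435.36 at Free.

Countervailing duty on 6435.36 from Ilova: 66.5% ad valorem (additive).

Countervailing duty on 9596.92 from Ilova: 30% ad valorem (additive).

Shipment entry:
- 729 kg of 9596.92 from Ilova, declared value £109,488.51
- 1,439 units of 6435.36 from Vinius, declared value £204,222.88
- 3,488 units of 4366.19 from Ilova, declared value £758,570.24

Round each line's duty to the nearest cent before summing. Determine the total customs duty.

Line 1 (9596.92, Ilova, 729 kg, £109,488.51):
Base rate for 9596.92 is 11.5%.
Additional duty on 9596.92 from Ilova: +30%. Applied ad valorem rate: 11.5% + 30% = 41.5%.
Duty = £109,488.51 × 41.5% = £45,437.73.
Line 2 (6435.36, Vinius, 1,439 units, £204,222.88):
Base rate for 6435.36 is 2.5% + £1.61/unit.
Origin Vinius qualifies under the Serland–Vinius agreement and 6435.36 is covered: preferential rate Free applies instead.
The additional-duty order on 6435.36 targets Ilova, not Vinius; it does not apply.
Duty = £204,222.88 × 0% = £0.00.
Line 3 (4366.19, Ilova, 3,488 units, £758,570.24):
Base rate for 4366.19 is 11.5%.
Duty = £758,570.24 × 11.5% = £87,235.58.
Total = £45,437.73 + £0.00 + £87,235.58 = £132,673.31.

£132,673.31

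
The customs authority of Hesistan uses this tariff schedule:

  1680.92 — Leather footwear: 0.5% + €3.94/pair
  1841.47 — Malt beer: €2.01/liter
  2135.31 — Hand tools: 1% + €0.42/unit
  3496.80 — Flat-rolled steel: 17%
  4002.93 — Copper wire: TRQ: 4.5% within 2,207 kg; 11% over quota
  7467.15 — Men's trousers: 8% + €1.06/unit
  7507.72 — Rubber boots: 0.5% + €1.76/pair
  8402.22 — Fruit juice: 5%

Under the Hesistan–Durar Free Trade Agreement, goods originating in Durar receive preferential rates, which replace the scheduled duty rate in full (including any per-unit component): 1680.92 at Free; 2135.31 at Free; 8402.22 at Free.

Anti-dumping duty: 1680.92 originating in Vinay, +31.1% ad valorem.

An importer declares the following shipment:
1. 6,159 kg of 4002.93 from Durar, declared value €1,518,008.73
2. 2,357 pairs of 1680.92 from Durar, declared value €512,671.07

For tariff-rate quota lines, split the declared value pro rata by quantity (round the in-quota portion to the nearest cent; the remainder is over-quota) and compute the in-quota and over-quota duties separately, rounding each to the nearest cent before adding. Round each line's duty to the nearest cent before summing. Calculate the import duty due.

Line 1 (4002.93, Durar, 6,159 kg, €1,518,008.73):
Code 4002.93 is under a tariff-rate quota (threshold 2,207 kg). In-quota: 2,207 kg at 4.5%; over-quota: 3,952 kg at 11%.
Pro-rata value split: in-quota = €1,518,008.73 × 2,207/6,159 = €543,959.29; over-quota = €1,518,008.73 − €543,959.29 = €974,049.44.
In-quota duty = €543,959.29 × 4.5% = €24,478.17. Over-quota duty = €974,049.44 × 11% = €107,145.44.
Line duty = €24,478.17 + €107,145.44 = €131,623.61.
Line 2 (1680.92, Durar, 2,357 pairs, €512,671.07):
Base rate for 1680.92 is 0.5% + €3.94/pair.
Origin Durar qualifies under the Hesistan–Durar agreement and 1680.92 is covered: preferential rate Free applies instead.
The additional-duty order on 1680.92 targets Vinay, not Durar; it does not apply.
Duty = €512,671.07 × 0% = €0.00.
Total = €131,623.61 + €0.00 = €131,623.61.

€131,623.61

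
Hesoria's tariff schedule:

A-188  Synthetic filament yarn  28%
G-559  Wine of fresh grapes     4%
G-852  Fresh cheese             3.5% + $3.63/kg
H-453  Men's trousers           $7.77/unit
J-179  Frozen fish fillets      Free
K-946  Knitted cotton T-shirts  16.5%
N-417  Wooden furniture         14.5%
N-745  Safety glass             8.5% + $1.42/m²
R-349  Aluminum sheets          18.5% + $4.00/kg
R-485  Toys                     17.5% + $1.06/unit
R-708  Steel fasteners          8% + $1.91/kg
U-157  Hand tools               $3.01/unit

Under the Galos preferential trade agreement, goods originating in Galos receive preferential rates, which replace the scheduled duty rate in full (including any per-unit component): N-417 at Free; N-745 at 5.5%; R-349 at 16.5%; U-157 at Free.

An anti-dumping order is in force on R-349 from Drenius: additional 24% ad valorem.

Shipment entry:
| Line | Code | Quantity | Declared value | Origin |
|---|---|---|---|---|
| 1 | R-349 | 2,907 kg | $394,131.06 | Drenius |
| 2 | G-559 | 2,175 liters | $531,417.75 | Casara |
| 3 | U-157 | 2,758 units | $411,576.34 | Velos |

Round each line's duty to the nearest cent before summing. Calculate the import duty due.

$208,691.99

Line 1 (R-349, Drenius, 2,907 kg, $394,131.06):
Base rate for R-349 is 18.5% + $4.00/kg.
R-349 has an FTA preferential rate, but origin Drenius is not Galos; base rate stands.
Additional duty on R-349 from Drenius: +24%. Applied ad valorem rate: 18.5% + 24% = 42.5%.
Duty = $394,131.06 × 42.5% + 2,907 × $4.00 = $179,133.70.
Line 2 (G-559, Casara, 2,175 liters, $531,417.75):
Base rate for G-559 is 4%.
Duty = $531,417.75 × 4% = $21,256.71.
Line 3 (U-157, Velos, 2,758 units, $411,576.34):
Base rate for U-157 is $3.01/unit.
U-157 has an FTA preferential rate, but origin Velos is not Galos; base rate stands.
Duty = 2,758 × $3.01 = $8,301.58.
Total = $179,133.70 + $21,256.71 + $8,301.58 = $208,691.99.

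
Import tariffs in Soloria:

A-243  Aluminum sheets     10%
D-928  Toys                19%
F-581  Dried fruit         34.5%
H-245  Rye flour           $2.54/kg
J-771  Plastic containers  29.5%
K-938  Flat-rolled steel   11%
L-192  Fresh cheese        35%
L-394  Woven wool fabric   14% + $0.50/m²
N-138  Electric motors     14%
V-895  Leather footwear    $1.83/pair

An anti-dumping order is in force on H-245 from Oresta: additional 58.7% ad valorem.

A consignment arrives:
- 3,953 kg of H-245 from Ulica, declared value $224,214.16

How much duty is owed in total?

Line 1 (H-245, Ulica, 3,953 kg, $224,214.16):
Base rate for H-245 is $2.54/kg.
The additional-duty order on H-245 targets Oresta, not Ulica; it does not apply.
Duty = 3,953 × $2.54 = $10,040.62.

$10,040.62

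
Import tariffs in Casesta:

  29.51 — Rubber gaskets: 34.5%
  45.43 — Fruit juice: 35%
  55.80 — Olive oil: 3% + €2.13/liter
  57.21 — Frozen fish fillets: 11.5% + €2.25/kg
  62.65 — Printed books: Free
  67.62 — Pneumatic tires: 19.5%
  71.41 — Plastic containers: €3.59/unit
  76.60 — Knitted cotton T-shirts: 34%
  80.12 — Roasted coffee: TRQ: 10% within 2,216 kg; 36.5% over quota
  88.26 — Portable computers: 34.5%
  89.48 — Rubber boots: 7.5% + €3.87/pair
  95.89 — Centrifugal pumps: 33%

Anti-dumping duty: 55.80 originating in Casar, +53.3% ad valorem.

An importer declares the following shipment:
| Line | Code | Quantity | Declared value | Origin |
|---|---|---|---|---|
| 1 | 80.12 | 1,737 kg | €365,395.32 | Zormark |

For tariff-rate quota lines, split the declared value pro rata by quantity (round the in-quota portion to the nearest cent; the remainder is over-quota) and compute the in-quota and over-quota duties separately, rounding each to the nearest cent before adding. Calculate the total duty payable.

Line 1 (80.12, Zormark, 1,737 kg, €365,395.32):
Code 80.12 is under a tariff-rate quota (threshold 2,216 kg). Quantity 1,737 kg is within the quota, so the in-quota rate 10% applies to the full value.
Duty = €365,395.32 × 10% = €36,539.53.

€36,539.53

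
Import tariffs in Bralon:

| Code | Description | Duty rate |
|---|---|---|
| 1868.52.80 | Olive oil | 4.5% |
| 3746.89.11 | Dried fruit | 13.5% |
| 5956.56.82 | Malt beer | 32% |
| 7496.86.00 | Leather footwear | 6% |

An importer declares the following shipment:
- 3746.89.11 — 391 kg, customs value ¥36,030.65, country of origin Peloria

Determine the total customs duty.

Line 1 (3746.89.11, Peloria, 391 kg, ¥36,030.65):
Base rate for 3746.89.11 is 13.5%.
Duty = ¥36,030.65 × 13.5% = ¥4,864.14.

¥4,864.14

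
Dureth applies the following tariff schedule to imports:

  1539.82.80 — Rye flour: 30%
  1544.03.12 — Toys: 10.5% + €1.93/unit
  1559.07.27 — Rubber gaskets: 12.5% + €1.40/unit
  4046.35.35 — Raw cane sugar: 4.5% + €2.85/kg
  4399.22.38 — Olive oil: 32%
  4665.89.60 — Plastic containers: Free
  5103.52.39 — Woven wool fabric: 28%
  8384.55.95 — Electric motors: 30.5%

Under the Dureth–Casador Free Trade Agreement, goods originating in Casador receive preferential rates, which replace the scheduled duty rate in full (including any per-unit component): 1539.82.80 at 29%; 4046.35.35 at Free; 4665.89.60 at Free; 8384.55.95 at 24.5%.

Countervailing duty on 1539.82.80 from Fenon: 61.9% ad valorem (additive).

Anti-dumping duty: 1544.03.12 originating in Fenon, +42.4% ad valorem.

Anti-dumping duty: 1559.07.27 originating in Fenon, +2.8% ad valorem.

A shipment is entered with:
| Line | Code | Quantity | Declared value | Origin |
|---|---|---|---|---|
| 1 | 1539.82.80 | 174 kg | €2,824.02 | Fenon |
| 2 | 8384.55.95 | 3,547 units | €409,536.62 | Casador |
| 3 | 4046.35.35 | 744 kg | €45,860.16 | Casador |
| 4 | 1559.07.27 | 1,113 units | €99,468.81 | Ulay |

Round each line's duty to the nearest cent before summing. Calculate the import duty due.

Line 1 (1539.82.80, Fenon, 174 kg, €2,824.02):
Base rate for 1539.82.80 is 30%.
1539.82.80 has an FTA preferential rate, but origin Fenon is not Casador; base rate stands.
Additional duty on 1539.82.80 from Fenon: +61.9%. Applied ad valorem rate: 30% + 61.9% = 91.9%.
Duty = €2,824.02 × 91.9% = €2,595.27.
Line 2 (8384.55.95, Casador, 3,547 units, €409,536.62):
Base rate for 8384.55.95 is 30.5%.
Origin Casador qualifies under the Dureth–Casador agreement and 8384.55.95 is covered: preferential rate 24.5% applies instead.
Duty = €409,536.62 × 24.5% = €100,336.47.
Line 3 (4046.35.35, Casador, 744 kg, €45,860.16):
Base rate for 4046.35.35 is 4.5% + €2.85/kg.
Origin Casador qualifies under the Dureth–Casador agreement and 4046.35.35 is covered: preferential rate Free applies instead.
Duty = €45,860.16 × 0% = €0.00.
Line 4 (1559.07.27, Ulay, 1,113 units, €99,468.81):
Base rate for 1559.07.27 is 12.5% + €1.40/unit.
The additional-duty order on 1559.07.27 targets Fenon, not Ulay; it does not apply.
Duty = €99,468.81 × 12.5% + 1,113 × €1.40 = €13,991.80.
Total = €2,595.27 + €100,336.47 + €0.00 + €13,991.80 = €116,923.54.

€116,923.54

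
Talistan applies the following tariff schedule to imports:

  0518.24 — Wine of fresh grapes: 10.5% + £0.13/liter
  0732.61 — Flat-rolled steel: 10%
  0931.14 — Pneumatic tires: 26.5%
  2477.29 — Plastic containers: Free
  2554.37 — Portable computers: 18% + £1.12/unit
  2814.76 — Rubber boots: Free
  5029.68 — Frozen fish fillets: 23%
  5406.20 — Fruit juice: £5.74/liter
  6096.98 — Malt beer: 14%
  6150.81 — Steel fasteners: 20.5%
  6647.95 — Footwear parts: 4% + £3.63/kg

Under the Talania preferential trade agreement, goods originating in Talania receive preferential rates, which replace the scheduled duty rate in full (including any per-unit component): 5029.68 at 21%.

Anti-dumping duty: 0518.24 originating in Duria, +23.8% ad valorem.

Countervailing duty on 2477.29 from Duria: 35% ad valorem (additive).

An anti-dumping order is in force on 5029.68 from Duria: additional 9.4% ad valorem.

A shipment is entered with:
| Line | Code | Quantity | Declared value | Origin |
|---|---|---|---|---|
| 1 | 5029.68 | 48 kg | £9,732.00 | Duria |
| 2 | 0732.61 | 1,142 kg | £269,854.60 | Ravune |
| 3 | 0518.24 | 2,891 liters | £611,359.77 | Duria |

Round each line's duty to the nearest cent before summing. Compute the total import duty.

£240,210.86

Line 1 (5029.68, Duria, 48 kg, £9,732.00):
Base rate for 5029.68 is 23%.
5029.68 has an FTA preferential rate, but origin Duria is not Talania; base rate stands.
Additional duty on 5029.68 from Duria: +9.4%. Applied ad valorem rate: 23% + 9.4% = 32.4%.
Duty = £9,732.00 × 32.4% = £3,153.17.
Line 2 (0732.61, Ravune, 1,142 kg, £269,854.60):
Base rate for 0732.61 is 10%.
Duty = £269,854.60 × 10% = £26,985.46.
Line 3 (0518.24, Duria, 2,891 liters, £611,359.77):
Base rate for 0518.24 is 10.5% + £0.13/liter.
Additional duty on 0518.24 from Duria: +23.8%. Applied ad valorem rate: 10.5% + 23.8% = 34.3%.
Duty = £611,359.77 × 34.3% + 2,891 × £0.13 = £210,072.23.
Total = £3,153.17 + £26,985.46 + £210,072.23 = £240,210.86.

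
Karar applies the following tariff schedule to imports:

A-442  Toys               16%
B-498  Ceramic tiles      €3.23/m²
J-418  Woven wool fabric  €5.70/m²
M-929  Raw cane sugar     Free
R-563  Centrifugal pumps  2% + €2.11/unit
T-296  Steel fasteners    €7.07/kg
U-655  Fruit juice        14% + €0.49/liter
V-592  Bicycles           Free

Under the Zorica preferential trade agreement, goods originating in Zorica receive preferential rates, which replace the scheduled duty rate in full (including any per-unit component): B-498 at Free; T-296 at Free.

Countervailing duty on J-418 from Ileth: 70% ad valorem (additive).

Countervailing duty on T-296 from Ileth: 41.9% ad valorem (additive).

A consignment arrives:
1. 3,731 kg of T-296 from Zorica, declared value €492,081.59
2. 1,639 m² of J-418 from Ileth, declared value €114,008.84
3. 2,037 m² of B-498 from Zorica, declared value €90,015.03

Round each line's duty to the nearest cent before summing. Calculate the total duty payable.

€89,148.49

Line 1 (T-296, Zorica, 3,731 kg, €492,081.59):
Base rate for T-296 is €7.07/kg.
Origin Zorica qualifies under the Karar–Zorica agreement and T-296 is covered: preferential rate Free applies instead.
The additional-duty order on T-296 targets Ileth, not Zorica; it does not apply.
Duty = €492,081.59 × 0% = €0.00.
Line 2 (J-418, Ileth, 1,639 m², €114,008.84):
Base rate for J-418 is €5.70/m².
Additional duty on J-418 from Ileth: +70% ad valorem. Applied ad valorem rate = 70%.
Duty = €114,008.84 × 70% + 1,639 × €5.70 = €89,148.49.
Line 3 (B-498, Zorica, 2,037 m², €90,015.03):
Base rate for B-498 is €3.23/m².
Origin Zorica qualifies under the Karar–Zorica agreement and B-498 is covered: preferential rate Free applies instead.
Duty = €90,015.03 × 0% = €0.00.
Total = €0.00 + €89,148.49 + €0.00 = €89,148.49.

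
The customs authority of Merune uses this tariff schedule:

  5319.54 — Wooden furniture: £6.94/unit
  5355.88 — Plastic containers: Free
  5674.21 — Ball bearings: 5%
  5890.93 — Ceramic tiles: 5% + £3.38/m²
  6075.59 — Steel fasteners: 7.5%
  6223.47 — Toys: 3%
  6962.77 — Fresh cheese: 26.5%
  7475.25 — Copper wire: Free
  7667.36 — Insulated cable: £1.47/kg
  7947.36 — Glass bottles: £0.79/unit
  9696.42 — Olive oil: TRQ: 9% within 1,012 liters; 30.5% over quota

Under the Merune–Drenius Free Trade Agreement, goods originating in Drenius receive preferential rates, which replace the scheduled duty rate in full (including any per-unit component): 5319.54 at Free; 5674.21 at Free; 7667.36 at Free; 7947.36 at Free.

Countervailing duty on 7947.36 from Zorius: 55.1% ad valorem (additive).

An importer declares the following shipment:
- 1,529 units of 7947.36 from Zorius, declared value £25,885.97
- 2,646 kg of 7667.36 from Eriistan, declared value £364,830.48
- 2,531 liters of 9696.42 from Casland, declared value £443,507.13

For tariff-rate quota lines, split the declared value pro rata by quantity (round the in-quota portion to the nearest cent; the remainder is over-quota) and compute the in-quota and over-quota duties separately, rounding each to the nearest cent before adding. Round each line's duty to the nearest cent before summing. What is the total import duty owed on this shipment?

Line 1 (7947.36, Zorius, 1,529 units, £25,885.97):
Base rate for 7947.36 is £0.79/unit.
7947.36 has an FTA preferential rate, but origin Zorius is not Drenius; base rate stands.
Additional duty on 7947.36 from Zorius: +55.1% ad valorem. Applied ad valorem rate = 55.1%.
Duty = £25,885.97 × 55.1% + 1,529 × £0.79 = £15,471.08.
Line 2 (7667.36, Eriistan, 2,646 kg, £364,830.48):
Base rate for 7667.36 is £1.47/kg.
7667.36 has an FTA preferential rate, but origin Eriistan is not Drenius; base rate stands.
Duty = 2,646 × £1.47 = £3,889.62.
Line 3 (9696.42, Casland, 2,531 liters, £443,507.13):
Code 9696.42 is under a tariff-rate quota (threshold 1,012 liters). In-quota: 1,012 liters at 9%; over-quota: 1,519 liters at 30.5%.
Pro-rata value split: in-quota = £443,507.13 × 1,012/2,531 = £177,332.76; over-quota = £443,507.13 − £177,332.76 = £266,174.37.
In-quota duty = £177,332.76 × 9% = £15,959.95. Over-quota duty = £266,174.37 × 30.5% = £81,183.18.
Line duty = £15,959.95 + £81,183.18 = £97,143.13.
Total = £15,471.08 + £3,889.62 + £97,143.13 = £116,503.83.

£116,503.83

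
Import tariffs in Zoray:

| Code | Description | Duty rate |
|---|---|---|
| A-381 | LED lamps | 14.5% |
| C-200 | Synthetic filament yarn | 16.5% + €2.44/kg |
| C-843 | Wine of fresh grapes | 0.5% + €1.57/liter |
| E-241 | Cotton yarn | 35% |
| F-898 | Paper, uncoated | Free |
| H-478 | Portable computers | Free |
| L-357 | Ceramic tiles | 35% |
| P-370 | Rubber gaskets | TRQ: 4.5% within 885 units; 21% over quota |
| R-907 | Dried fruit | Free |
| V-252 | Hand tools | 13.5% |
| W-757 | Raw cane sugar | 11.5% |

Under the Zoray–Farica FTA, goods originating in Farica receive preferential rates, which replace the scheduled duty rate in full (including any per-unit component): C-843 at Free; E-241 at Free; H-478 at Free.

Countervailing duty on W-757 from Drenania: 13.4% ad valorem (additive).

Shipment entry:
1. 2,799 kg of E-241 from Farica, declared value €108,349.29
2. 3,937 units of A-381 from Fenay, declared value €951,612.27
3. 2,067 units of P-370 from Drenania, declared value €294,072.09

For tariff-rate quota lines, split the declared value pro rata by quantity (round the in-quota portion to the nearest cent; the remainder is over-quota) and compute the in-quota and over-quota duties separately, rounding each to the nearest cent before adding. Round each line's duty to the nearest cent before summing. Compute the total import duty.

Line 1 (E-241, Farica, 2,799 kg, €108,349.29):
Base rate for E-241 is 35%.
Origin Farica qualifies under the Zoray–Farica agreement and E-241 is covered: preferential rate Free applies instead.
Duty = €108,349.29 × 0% = €0.00.
Line 2 (A-381, Fenay, 3,937 units, €951,612.27):
Base rate for A-381 is 14.5%.
Duty = €951,612.27 × 14.5% = €137,983.78.
Line 3 (P-370, Drenania, 2,067 units, €294,072.09):
Code P-370 is under a tariff-rate quota (threshold 885 units). In-quota: 885 units at 4.5%; over-quota: 1,182 units at 21%.
Pro-rata value split: in-quota = €294,072.09 × 885/2,067 = €125,908.95; over-quota = €294,072.09 − €125,908.95 = €168,163.14.
In-quota duty = €125,908.95 × 4.5% = €5,665.90. Over-quota duty = €168,163.14 × 21% = €35,314.26.
Line duty = €5,665.90 + €35,314.26 = €40,980.16.
Total = €0.00 + €137,983.78 + €40,980.16 = €178,963.94.

€178,963.94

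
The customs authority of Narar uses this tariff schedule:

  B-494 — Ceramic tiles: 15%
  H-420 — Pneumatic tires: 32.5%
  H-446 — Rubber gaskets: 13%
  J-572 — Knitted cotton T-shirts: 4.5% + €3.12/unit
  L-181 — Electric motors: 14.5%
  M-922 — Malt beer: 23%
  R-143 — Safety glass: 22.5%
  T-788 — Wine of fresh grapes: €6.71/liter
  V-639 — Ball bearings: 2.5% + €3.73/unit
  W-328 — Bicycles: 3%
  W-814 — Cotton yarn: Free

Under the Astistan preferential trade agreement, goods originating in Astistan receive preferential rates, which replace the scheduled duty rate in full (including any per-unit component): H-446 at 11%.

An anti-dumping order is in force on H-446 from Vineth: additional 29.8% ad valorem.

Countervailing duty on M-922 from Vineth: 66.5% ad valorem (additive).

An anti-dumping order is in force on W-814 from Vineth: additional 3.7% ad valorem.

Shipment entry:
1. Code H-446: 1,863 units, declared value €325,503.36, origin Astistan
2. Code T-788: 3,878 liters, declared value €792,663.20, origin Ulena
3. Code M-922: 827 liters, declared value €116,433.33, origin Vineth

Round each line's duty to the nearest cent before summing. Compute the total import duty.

Line 1 (H-446, Astistan, 1,863 units, €325,503.36):
Base rate for H-446 is 13%.
Origin Astistan qualifies under the Narar–Astistan agreement and H-446 is covered: preferential rate 11% applies instead.
The additional-duty order on H-446 targets Vineth, not Astistan; it does not apply.
Duty = €325,503.36 × 11% = €35,805.37.
Line 2 (T-788, Ulena, 3,878 liters, €792,663.20):
Base rate for T-788 is €6.71/liter.
Duty = 3,878 × €6.71 = €26,021.38.
Line 3 (M-922, Vineth, 827 liters, €116,433.33):
Base rate for M-922 is 23%.
Additional duty on M-922 from Vineth: +66.5%. Applied ad valorem rate: 23% + 66.5% = 89.5%.
Duty = €116,433.33 × 89.5% = €104,207.83.
Total = €35,805.37 + €26,021.38 + €104,207.83 = €166,034.58.

€166,034.58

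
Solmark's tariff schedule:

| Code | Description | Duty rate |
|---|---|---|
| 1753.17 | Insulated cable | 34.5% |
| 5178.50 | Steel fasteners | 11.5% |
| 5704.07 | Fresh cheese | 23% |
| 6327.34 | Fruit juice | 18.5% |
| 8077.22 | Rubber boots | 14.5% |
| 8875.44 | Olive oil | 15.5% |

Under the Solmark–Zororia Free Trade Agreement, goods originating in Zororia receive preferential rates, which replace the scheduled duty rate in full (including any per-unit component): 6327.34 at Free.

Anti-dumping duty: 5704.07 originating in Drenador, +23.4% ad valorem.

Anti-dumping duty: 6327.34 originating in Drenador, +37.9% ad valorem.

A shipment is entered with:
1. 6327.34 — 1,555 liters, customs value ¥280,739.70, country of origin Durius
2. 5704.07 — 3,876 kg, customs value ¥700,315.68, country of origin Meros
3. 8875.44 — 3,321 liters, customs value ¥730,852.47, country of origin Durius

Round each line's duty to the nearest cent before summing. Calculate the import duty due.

¥326,291.58

Line 1 (6327.34, Durius, 1,555 liters, ¥280,739.70):
Base rate for 6327.34 is 18.5%.
6327.34 has an FTA preferential rate, but origin Durius is not Zororia; base rate stands.
The additional-duty order on 6327.34 targets Drenador, not Durius; it does not apply.
Duty = ¥280,739.70 × 18.5% = ¥51,936.84.
Line 2 (5704.07, Meros, 3,876 kg, ¥700,315.68):
Base rate for 5704.07 is 23%.
The additional-duty order on 5704.07 targets Drenador, not Meros; it does not apply.
Duty = ¥700,315.68 × 23% = ¥161,072.61.
Line 3 (8875.44, Durius, 3,321 liters, ¥730,852.47):
Base rate for 8875.44 is 15.5%.
Duty = ¥730,852.47 × 15.5% = ¥113,282.13.
Total = ¥51,936.84 + ¥161,072.61 + ¥113,282.13 = ¥326,291.58.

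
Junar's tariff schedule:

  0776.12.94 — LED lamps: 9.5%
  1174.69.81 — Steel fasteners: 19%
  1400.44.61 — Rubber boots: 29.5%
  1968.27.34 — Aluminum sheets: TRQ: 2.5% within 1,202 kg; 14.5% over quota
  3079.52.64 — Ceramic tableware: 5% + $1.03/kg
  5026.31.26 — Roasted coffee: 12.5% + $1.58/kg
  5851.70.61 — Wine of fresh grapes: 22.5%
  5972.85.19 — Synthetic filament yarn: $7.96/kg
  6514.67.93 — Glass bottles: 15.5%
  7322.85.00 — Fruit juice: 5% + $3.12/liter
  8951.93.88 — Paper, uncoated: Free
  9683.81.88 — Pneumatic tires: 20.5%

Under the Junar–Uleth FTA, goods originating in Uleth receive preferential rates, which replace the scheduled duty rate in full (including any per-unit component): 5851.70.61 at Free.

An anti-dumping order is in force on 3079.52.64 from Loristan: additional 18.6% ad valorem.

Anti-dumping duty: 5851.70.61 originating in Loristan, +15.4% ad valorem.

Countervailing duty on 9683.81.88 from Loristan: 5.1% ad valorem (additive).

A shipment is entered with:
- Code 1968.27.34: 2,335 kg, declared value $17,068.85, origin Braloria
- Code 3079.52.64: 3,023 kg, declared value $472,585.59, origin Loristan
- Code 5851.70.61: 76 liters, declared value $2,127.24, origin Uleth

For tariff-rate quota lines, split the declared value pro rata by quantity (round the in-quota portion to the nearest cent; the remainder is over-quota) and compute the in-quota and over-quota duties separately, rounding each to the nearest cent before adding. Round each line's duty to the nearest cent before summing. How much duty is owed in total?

$116,064.48

Line 1 (1968.27.34, Braloria, 2,335 kg, $17,068.85):
Code 1968.27.34 is under a tariff-rate quota (threshold 1,202 kg). In-quota: 1,202 kg at 2.5%; over-quota: 1,133 kg at 14.5%.
Pro-rata value split: in-quota = $17,068.85 × 1,202/2,335 = $8,786.62; over-quota = $17,068.85 − $8,786.62 = $8,282.23.
In-quota duty = $8,786.62 × 2.5% = $219.67. Over-quota duty = $8,282.23 × 14.5% = $1,200.92.
Line duty = $219.67 + $1,200.92 = $1,420.59.
Line 2 (3079.52.64, Loristan, 3,023 kg, $472,585.59):
Base rate for 3079.52.64 is 5% + $1.03/kg.
Additional duty on 3079.52.64 from Loristan: +18.6%. Applied ad valorem rate: 5% + 18.6% = 23.6%.
Duty = $472,585.59 × 23.6% + 3,023 × $1.03 = $114,643.89.
Line 3 (5851.70.61, Uleth, 76 liters, $2,127.24):
Base rate for 5851.70.61 is 22.5%.
Origin Uleth qualifies under the Junar–Uleth agreement and 5851.70.61 is covered: preferential rate Free applies instead.
The additional-duty order on 5851.70.61 targets Loristan, not Uleth; it does not apply.
Duty = $2,127.24 × 0% = $0.00.
Total = $1,420.59 + $114,643.89 + $0.00 = $116,064.48.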